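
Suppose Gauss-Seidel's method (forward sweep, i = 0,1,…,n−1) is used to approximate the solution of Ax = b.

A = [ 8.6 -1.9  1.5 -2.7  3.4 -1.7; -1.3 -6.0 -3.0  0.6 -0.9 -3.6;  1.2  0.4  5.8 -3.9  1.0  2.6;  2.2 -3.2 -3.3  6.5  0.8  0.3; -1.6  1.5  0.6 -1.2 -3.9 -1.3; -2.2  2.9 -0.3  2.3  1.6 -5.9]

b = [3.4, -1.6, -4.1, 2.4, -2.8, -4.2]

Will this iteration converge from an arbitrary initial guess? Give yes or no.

yes

Diagonal D = diag(8.6, -6, 5.8, 6.5, -3.9, -5.9); L, U strict lower/upper.
T_GS = -(D+L)⁻¹U: row 0 first, T[0,5] = -(-1.7)/(8.6) = +0.1977; later rows by forward substitution.
  T[0,:] = [+0.0000  +0.2209  -0.1744  +0.3140  -0.3953  +0.1977]
  T[1,:] = [+0.0000  -0.0479  -0.4622  +0.0320  -0.0643  -0.6428]
  T[2,:] = [+0.0000  -0.0424  +0.0680  +0.6053  -0.0862  -0.4448]
  T[3,:] = [+0.0000  -0.1199  -0.1340  +0.2168  -0.0647  -0.6554]
  T[4,:] = [+0.0000  -0.0787  -0.0545  -0.0901  +0.1441  -0.5285]
  T[5,:] = [+0.0000  -0.1718  -0.2326  -0.0721  +0.1340  -0.7659]
moduli |λ_i(T)| = 0.8984, 0.2730, 0.1999, 0.1999, 0.1159, 0.0000.
ρ = 0.8984; 0.8984 < 1, so it converges for any x₀.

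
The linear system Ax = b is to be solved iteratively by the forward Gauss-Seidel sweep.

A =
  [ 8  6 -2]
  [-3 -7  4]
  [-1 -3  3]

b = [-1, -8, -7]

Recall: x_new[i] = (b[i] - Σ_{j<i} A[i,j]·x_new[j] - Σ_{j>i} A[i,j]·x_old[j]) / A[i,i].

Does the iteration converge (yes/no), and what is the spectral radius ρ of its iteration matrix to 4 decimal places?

Let D = diag(8, -7, 3); L, U the strict triangles.
GS T = -(D+L)⁻¹U: row 0 first, T[0,1] = -(6)/(8) = -0.7500; later rows by forward substitution.
  T[0,:] = [+0.0000 -0.7500 +0.2500]
  T[1,:] = [+0.0000 +0.3214 +0.4643]
  T[2,:] = [+0.0000 +0.0714 +0.5476]
|eigenvalues of T|: 0.6489, 0.2202, 0.0000.
spectral radius ρ = 0.6489; 0.6489 < 1 ⇒ converges.

yes, ρ = 0.6489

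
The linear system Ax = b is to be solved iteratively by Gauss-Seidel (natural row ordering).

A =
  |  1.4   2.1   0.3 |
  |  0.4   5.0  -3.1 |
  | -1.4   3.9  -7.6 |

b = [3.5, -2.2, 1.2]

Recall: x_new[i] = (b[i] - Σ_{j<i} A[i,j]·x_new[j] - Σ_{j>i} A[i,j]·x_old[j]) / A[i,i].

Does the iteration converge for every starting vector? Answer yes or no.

Let D = diag(1.4, 5, -7.6); L, U the strict triangles.
Gauss-Seidel: T = -(D+L)⁻¹U, row 0 first, T[0,1] = -(2.1)/(1.4) = -1.5000; later rows by forward substitution.
  T[0,:] = [+0.0000, -1.5000, -0.2143]
  T[1,:] = [+0.0000, +0.1200, +0.6371]
  T[2,:] = [+0.0000, +0.3379, +0.3664]
moduli |λ_i(T)| = 0.7233, 0.2369, 0.0000.
ρ = 0.7233; 0.7233 < 1, so it converges for any x₀.

yes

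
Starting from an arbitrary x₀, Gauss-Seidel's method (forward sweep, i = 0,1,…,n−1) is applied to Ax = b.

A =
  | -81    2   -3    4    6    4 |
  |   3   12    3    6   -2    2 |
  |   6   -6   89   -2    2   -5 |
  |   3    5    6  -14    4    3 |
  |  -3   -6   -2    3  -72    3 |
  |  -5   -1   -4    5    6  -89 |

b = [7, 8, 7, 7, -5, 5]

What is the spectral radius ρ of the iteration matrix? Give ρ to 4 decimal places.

Diagonal D = diag(-81, 12, 89, -14, -72, -89); L, U strict lower/upper.
T_GS = -(D+L)⁻¹U: row 0 first, T[0,1] = -(2)/(-81) = +0.0247; later rows by forward substitution.
  T[0,:] = [+0.0000, +0.0247, -0.0370, +0.0494, +0.0741, +0.0494]
  T[1,:] = [+0.0000, -0.0062, -0.2407, -0.5123, +0.1481, -0.1790]
  T[2,:] = [+0.0000, -0.0021, -0.0137, -0.0154, -0.0175, +0.0408]
  T[3,:] = [+0.0000, +0.0022, -0.0998, -0.1790, +0.3470, +0.1784]
  T[4,:] = [+0.0000, -0.0004, +0.0178, +0.0336, -0.0005, +0.0608]
  T[5,:] = [+0.0000, -0.0011, +0.0010, -0.0041, +0.0144, +0.0115]
|roots of det(T-λI)|: 0.2294, 0.0712, 0.0196, 0.0170, 0.0170, 0.0000.
ρ = 0.2294; 0.2294 < 1 ⇒ converges.

0.2294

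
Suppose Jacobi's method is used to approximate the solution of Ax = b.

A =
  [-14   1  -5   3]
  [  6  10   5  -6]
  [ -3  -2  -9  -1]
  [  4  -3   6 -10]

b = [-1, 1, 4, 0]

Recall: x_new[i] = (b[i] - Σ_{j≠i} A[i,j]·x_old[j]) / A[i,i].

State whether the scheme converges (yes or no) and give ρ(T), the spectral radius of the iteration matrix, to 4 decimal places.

A = D + L + U where D = diag(-14, 10, -9, -10).
T_J = -D⁻¹(L+U): T[1,0] = -(6)/(10) = -0.6000; T[1,1] = 0.
  T[0,:] = [+0.0000  +0.0714  -0.3571  +0.2143]
  T[1,:] = [-0.6000  +0.0000  -0.5000  +0.6000]
  T[2,:] = [-0.3333  -0.2222  +0.0000  -0.1111]
  T[3,:] = [+0.4000  -0.3000  +0.6000  +0.0000]
moduli |λ_i(T)| = 0.5646, 0.4613, 0.4613, 0.2887.
ρ = 0.5646; 0.5646 < 1 ⇒ converges.

yes, ρ = 0.5646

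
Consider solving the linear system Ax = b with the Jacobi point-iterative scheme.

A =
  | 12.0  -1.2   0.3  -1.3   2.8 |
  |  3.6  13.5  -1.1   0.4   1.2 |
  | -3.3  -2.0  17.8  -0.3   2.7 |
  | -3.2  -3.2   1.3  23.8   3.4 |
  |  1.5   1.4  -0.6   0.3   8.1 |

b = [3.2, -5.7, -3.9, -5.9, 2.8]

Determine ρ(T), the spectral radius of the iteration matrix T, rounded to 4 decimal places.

A = D + L + U where D = diag(12, 13.5, 17.8, 23.8, 8.1).
Jacobi: T = -D⁻¹(L+U), T[3,2] = -(1.3)/(23.8) = -0.0546; T[3,3] = 0.
  T[0,:] = [+0.0000 +0.1000 -0.0250 +0.1083 -0.2333]
  T[1,:] = [-0.2667 +0.0000 +0.0815 -0.0296 -0.0889]
  T[2,:] = [+0.1854 +0.1124 +0.0000 +0.0169 -0.1517]
  T[3,:] = [+0.1345 +0.1345 -0.0546 +0.0000 -0.1429]
  T[4,:] = [-0.1852 -0.1728 +0.0741 -0.0370 +0.0000]
moduli |λ_i(T)| = 0.2762, 0.1989, 0.1989, 0.0799, 0.0714.
ρ = 0.2762; 0.2762 < 1 ⇒ converges.

0.2762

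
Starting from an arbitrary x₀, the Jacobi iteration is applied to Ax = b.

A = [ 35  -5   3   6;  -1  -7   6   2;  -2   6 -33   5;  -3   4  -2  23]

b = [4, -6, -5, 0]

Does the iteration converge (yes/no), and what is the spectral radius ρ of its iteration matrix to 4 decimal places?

yes, ρ = 0.4048

Split A = D + L + U, D = diag(35, -7, -33, 23).
T_J = -D⁻¹(L+U): T[3,2] = -(-2)/(23) = +0.0870; T[3,3] = 0.
  T[0,:] = [+0.0000 +0.1429 -0.0857 -0.1714]
  T[1,:] = [-0.1429 +0.0000 +0.8571 +0.2857]
  T[2,:] = [-0.0606 +0.1818 +0.0000 +0.1515]
  T[3,:] = [+0.1304 -0.1739 +0.0870 +0.0000]
|roots of det(T-λI)|: 0.4048, 0.2406, 0.2064, 0.2064.
ρ(T) = max|λ| = 0.4048; 0.4048 < 1: convergent.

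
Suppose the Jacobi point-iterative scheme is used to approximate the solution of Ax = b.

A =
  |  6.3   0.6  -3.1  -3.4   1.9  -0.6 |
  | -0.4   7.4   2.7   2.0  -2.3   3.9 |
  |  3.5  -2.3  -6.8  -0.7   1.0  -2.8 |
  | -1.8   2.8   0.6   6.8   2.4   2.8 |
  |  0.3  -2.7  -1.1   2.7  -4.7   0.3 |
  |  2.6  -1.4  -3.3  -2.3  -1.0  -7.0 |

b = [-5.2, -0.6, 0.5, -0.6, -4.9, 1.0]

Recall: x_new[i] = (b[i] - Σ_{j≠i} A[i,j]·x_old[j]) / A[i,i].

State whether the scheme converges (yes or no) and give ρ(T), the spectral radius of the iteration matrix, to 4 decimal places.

Diagonal D = diag(6.3, 7.4, -6.8, 6.8, -4.7, -7); L, U strict lower/upper.
T_J = -D⁻¹(L+U): T[2,5] = -(-2.8)/(-6.8) = -0.4118; T[2,2] = 0.
  T[0,:] = [+0.0000  -0.0952  +0.4921  +0.5397  -0.3016  +0.0952]
  T[1,:] = [+0.0541  +0.0000  -0.3649  -0.2703  +0.3108  -0.5270]
  T[2,:] = [+0.5147  -0.3382  +0.0000  -0.1029  +0.1471  -0.4118]
  T[3,:] = [+0.2647  -0.4118  -0.0882  +0.0000  -0.3529  -0.4118]
  T[4,:] = [+0.0638  -0.5745  -0.2340  +0.5745  +0.0000  +0.0638]
  T[5,:] = [+0.3714  -0.2000  -0.4714  -0.3286  -0.1429  +0.0000]
|eigenvalues of T|: 1.2308, 0.6973, 0.6008, 0.6008, 0.2238, 0.2238.
ρ = 1.2308; 1.2308 > 1, so it fails to converge.

no, ρ = 1.2308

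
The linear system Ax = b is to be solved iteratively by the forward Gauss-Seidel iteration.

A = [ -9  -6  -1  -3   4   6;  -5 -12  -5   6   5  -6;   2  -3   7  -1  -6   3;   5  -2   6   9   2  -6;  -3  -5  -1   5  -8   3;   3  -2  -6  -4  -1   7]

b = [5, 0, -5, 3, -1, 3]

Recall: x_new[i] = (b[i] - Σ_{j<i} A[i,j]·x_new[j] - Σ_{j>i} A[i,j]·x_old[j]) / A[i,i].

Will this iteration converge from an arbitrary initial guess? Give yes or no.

Diagonal D = diag(-9, -12, 7, 9, -8, 7); L, U strict lower/upper.
GS T = -(D+L)⁻¹U: row 0 first, T[0,4] = -(4)/(-9) = +0.4444; later rows by forward substitution.
  T[0,:] = [+0.0000  -0.6667  -0.1111  -0.3333  +0.4444  +0.6667]
  T[1,:] = [+0.0000  +0.2778  -0.3704  +0.6389  +0.2315  -0.7778]
  T[2,:] = [+0.0000  +0.3095  -0.1270  +0.5119  +0.8294  -0.9524]
  T[3,:] = [+0.0000  +0.2257  +0.0641  -0.0141  -0.9706  +0.7584]
  T[4,:] = [+0.0000  +0.1788  +0.3291  -0.3471  -1.0216  +1.2041]
  T[5,:] = [+0.0000  +0.7849  -0.0834  +0.7065  -0.1140  -0.7189]
|λ(T)| sorted: 1.6548, 0.4710, 0.4514, 0.4514, 0.0089, 0.0000.
spectral radius ρ = 1.6548; 1.6548 > 1 ⇒ diverges.

no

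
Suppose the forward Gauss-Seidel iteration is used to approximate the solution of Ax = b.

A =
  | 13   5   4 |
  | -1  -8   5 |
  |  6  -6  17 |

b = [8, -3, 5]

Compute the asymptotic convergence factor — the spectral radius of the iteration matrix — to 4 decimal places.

0.5462

Write A = D+L+U with D = diag(13, -8, 17).
T_GS = -(D+L)⁻¹U: row 0 first, T[0,1] = -(5)/(13) = -0.3846; later rows by forward substitution.
  T[0,:] = [+0.0000, -0.3846, -0.3077]
  T[1,:] = [+0.0000, +0.0481, +0.6635]
  T[2,:] = [+0.0000, +0.1527, +0.3428]
eigenvalue magnitudes: 0.5462, 0.1553, 0.0000.
ρ(T) = max|λ| = 0.5462; 0.5462 < 1 ⇒ converges.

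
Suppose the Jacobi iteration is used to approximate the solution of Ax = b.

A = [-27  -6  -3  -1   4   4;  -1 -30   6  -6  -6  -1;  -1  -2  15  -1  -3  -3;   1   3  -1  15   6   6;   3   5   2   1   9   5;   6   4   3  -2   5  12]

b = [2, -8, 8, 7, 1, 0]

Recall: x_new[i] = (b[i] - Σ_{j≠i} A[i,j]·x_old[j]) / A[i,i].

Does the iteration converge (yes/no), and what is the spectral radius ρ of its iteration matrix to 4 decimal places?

Split A = D + L + U, D = diag(-27, -30, 15, 15, 9, 12).
T_J = -D⁻¹(L+U): T[0,1] = -(-6)/(-27) = -0.2222; T[0,0] = 0.
  T[0,:] = [+0.0000 -0.2222 -0.1111 -0.0370 +0.1481 +0.1481]
  T[1,:] = [-0.0333 +0.0000 +0.2000 -0.2000 -0.2000 -0.0333]
  T[2,:] = [+0.0667 +0.1333 +0.0000 +0.0667 +0.2000 +0.2000]
  T[3,:] = [-0.0667 -0.2000 +0.0667 +0.0000 -0.4000 -0.4000]
  T[4,:] = [-0.3333 -0.5556 -0.2222 -0.1111 +0.0000 -0.5556]
  T[5,:] = [-0.5000 -0.3333 -0.2500 +0.1667 -0.4167 +0.0000]
moduli |λ_i(T)| = 0.6741, 0.5430, 0.4534, 0.4534, 0.1658, 0.0459.
ρ(T) = max|λ| = 0.6741; 0.6741 < 1 ⇒ converges.

yes, ρ = 0.6741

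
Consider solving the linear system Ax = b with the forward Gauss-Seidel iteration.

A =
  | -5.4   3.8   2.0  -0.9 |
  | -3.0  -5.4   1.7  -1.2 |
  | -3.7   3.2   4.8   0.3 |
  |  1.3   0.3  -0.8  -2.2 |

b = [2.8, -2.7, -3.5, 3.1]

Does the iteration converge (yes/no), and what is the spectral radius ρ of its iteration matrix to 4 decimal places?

Write A = D+L+U with D = diag(-5.4, -5.4, 4.8, -2.2).
Gauss-Seidel: T = -(D+L)⁻¹U, row 0 first, T[0,1] = -(3.8)/(-5.4) = +0.7037; later rows by forward substitution.
  T[0,:] = [+0.0000 +0.7037 +0.3704 -0.1667]
  T[1,:] = [+0.0000 -0.3909 +0.1091 -0.1296]
  T[2,:] = [+0.0000 +0.8031 +0.2128 -0.1046]
  T[3,:] = [+0.0000 +0.0705 +0.1563 -0.0781]
eigenvalue magnitudes: 0.5321, 0.1982, 0.0776, 0.0000.
ρ(T) = max|λ| = 0.5321; 0.5321 < 1, so it converges for any x₀.

yes, ρ = 0.5321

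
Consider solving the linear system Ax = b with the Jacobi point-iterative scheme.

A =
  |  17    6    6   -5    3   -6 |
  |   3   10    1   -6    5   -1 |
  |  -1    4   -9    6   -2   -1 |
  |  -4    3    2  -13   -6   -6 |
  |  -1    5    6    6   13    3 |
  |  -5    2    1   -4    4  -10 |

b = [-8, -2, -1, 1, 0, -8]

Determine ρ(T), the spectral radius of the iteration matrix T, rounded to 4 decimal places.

1.1744

Diagonal D = diag(17, 10, -9, -13, 13, -10); L, U strict lower/upper.
Jacobi: T = -D⁻¹(L+U), T[0,3] = -(-5)/(17) = +0.2941; T[0,0] = 0.
  T[0,:] = [+0.0000 -0.3529 -0.3529 +0.2941 -0.1765 +0.3529]
  T[1,:] = [-0.3000 +0.0000 -0.1000 +0.6000 -0.5000 +0.1000]
  T[2,:] = [-0.1111 +0.4444 +0.0000 +0.6667 -0.2222 -0.1111]
  T[3,:] = [-0.3077 +0.2308 +0.1538 +0.0000 -0.4615 -0.4615]
  T[4,:] = [+0.0769 -0.3846 -0.4615 -0.4615 +0.0000 -0.2308]
  T[5,:] = [-0.5000 +0.2000 +0.1000 -0.4000 +0.4000 +0.0000]
|roots of det(T-λI)|: 1.1744, 0.6251, 0.6251, 0.3601, 0.3601, 0.0699.
ρ = 1.1744; 1.1744 > 1 ⇒ diverges.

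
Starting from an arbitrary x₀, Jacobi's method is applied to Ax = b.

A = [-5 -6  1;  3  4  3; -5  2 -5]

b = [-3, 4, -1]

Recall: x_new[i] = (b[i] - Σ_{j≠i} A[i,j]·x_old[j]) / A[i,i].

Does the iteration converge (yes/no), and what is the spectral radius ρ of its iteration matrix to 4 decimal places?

no, ρ = 1.1209

Diagonal D = diag(-5, 4, -5); L, U strict lower/upper.
Jacobi T = -D⁻¹(L+U): T[0,1] = -(-6)/(-5) = -1.2000; T[0,0] = 0.
  T[0,:] = [+0.0000 -1.2000 +0.2000]
  T[1,:] = [-0.7500 +0.0000 -0.7500]
  T[2,:] = [-1.0000 +0.4000 +0.0000]
eigenvalue magnitudes: 1.1209, 0.9254, 0.9254.
ρ = 1.1209; 1.1209 > 1 ⇒ diverges.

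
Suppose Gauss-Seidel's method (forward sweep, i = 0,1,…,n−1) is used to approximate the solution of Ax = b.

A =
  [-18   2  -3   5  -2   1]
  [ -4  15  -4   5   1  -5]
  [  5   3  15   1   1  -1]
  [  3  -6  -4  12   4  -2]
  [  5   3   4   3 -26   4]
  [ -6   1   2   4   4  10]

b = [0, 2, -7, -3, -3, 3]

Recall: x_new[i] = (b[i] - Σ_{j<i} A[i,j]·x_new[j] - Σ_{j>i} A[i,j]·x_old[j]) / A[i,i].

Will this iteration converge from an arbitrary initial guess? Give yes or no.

A = D + L + U where D = diag(-18, 15, 15, 12, -26, 10).
GS T = -(D+L)⁻¹U: row 0 first, T[0,4] = -(-2)/(-18) = -0.1111; later rows by forward substitution.
  T[0,:] = [+0.0000, +0.1111, -0.1667, +0.2778, -0.1111, +0.0556]
  T[1,:] = [+0.0000, +0.0296, +0.2222, -0.2593, -0.0963, +0.3481]
  T[2,:] = [+0.0000, -0.0430, +0.0111, -0.1074, -0.0104, -0.0215]
  T[3,:] = [+0.0000, -0.0273, +0.1565, -0.2349, -0.3572, +0.3197]
  T[4,:] = [+0.0000, +0.0150, +0.0134, -0.0201, -0.0753, +0.2383]
  T[5,:] = [+0.0000, +0.0772, -0.1924, +0.3161, +0.1180, -0.2204]
|λ(T)| sorted: 0.6514, 0.1495, 0.1495, 0.0922, 0.0453, 0.0000.
ρ = 0.6514; 0.6514 < 1 ⇒ converges.

yes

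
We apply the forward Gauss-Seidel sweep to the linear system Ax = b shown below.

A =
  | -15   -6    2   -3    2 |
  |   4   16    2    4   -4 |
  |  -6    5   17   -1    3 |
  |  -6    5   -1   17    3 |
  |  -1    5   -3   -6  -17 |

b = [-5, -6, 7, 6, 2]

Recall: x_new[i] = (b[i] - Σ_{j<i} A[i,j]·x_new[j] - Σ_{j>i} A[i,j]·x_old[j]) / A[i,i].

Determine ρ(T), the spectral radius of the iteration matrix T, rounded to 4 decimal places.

Let D = diag(-15, 16, 17, 17, -17); L, U the strict triangles.
T_GS = -(D+L)⁻¹U: row 0 first, T[0,1] = -(-6)/(-15) = -0.4000; later rows by forward substitution.
  T[0,:] = [+0.0000  -0.4000  +0.1333  -0.2000  +0.1333]
  T[1,:] = [+0.0000  +0.1000  -0.1583  -0.2000  +0.2167]
  T[2,:] = [+0.0000  -0.1706  +0.0936  +0.0471  -0.1931]
  T[3,:] = [+0.0000  -0.1806  +0.0991  -0.0090  -0.2045]
  T[4,:] = [+0.0000  +0.1468  -0.1059  -0.0522  +0.1621]
|λ(T)| sorted: 0.5329, 0.1484, 0.0197, 0.0197, 0.0000.
ρ = 0.5329; 0.5329 < 1 ⇒ converges.

0.5329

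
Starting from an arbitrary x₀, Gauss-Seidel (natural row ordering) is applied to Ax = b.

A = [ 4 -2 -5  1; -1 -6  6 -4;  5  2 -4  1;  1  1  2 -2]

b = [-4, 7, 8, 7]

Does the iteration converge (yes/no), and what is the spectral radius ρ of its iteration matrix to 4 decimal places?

A = D + L + U where D = diag(4, -6, -4, -2).
GS T = -(D+L)⁻¹U: row 0 first, T[0,3] = -(1)/(4) = -0.2500; later rows by forward substitution.
  T[0,:] = [+0.0000 +0.5000 +1.2500 -0.2500]
  T[1,:] = [+0.0000 -0.0833 +0.7917 -0.6250]
  T[2,:] = [+0.0000 +0.5833 +1.9583 -0.3750]
  T[3,:] = [+0.0000 +0.7917 +2.9792 -0.8125]
|roots of det(T-λI)|: 1.4594, 0.2069, 0.2069, 0.0000.
ρ = 1.4594; 1.4594 > 1 ⇒ diverges.

no, ρ = 1.4594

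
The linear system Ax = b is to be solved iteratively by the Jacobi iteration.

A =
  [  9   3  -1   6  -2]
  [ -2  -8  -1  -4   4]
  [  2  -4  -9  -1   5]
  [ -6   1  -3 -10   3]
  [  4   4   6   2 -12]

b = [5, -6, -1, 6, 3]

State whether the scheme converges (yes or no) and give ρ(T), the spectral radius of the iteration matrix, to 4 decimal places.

Diagonal D = diag(9, -8, -9, -10, -12); L, U strict lower/upper.
Jacobi T = -D⁻¹(L+U): T[2,0] = -(2)/(-9) = +0.2222; T[2,2] = 0.
  T[0,:] = [+0.0000 -0.3333 +0.1111 -0.6667 +0.2222]
  T[1,:] = [-0.2500 +0.0000 -0.1250 -0.5000 +0.5000]
  T[2,:] = [+0.2222 -0.4444 +0.0000 -0.1111 +0.5556]
  T[3,:] = [-0.6000 +0.1000 -0.3000 +0.0000 +0.3000]
  T[4,:] = [+0.3333 +0.3333 +0.5000 +0.1667 +0.0000]
|roots of det(T-λI)|: 1.1707, 0.6163, 0.6163, 0.3081, 0.2749.
ρ(T) = max|λ| = 1.1707; 1.1707 > 1, so it fails to converge.

no, ρ = 1.1707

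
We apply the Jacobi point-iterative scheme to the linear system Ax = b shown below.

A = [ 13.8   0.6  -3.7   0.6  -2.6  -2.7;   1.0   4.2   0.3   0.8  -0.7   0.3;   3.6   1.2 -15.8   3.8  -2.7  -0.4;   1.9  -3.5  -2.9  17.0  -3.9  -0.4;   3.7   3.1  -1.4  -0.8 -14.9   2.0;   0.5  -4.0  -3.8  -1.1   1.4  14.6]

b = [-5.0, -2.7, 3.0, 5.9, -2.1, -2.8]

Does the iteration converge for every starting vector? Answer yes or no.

Split A = D + L + U, D = diag(13.8, 4.2, -15.8, 17, -14.9, 14.6).
Jacobi T = -D⁻¹(L+U): T[3,0] = -(1.9)/(17) = -0.1118; T[3,3] = 0.
  T[0,:] = [+0.0000 -0.0435 +0.2681 -0.0435 +0.1884 +0.1957]
  T[1,:] = [-0.2381 +0.0000 -0.0714 -0.1905 +0.1667 -0.0714]
  T[2,:] = [+0.2278 +0.0759 +0.0000 +0.2405 -0.1709 -0.0253]
  T[3,:] = [-0.1118 +0.2059 +0.1706 +0.0000 +0.2294 +0.0235]
  T[4,:] = [+0.2483 +0.2081 -0.0940 -0.0537 +0.0000 +0.1342]
  T[5,:] = [-0.0342 +0.2740 +0.2603 +0.0753 -0.0959 +0.0000]
|λ(T)| sorted: 0.5365, 0.2734, 0.2734, 0.1929, 0.1929, 0.0250.
ρ(T) = max|λ| = 0.5365; 0.5365 < 1, so it converges for any x₀.

yes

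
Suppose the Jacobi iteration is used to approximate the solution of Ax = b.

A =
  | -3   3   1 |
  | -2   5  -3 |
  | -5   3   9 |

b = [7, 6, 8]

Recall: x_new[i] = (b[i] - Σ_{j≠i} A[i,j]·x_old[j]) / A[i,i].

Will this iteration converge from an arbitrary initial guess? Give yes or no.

yes

Write A = D+L+U with D = diag(-3, 5, 9).
Jacobi T = -D⁻¹(L+U): T[0,2] = -(1)/(-3) = +0.3333; T[0,0] = 0.
  T[0,:] = [+0.0000, +1.0000, +0.3333]
  T[1,:] = [+0.4000, +0.0000, +0.6000]
  T[2,:] = [+0.5556, -0.3333, +0.0000]
eigenvalue magnitudes: 0.8512, 0.5826, 0.5826.
ρ(T) = max|λ| = 0.8512; 0.8512 < 1, so it converges for any x₀.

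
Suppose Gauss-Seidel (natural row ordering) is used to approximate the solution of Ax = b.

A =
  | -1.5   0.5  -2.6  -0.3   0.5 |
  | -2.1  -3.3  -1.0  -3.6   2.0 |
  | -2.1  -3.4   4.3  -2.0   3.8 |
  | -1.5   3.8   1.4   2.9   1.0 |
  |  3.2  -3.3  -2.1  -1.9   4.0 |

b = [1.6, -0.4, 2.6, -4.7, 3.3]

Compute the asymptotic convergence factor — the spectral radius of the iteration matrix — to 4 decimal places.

Split A = D + L + U, D = diag(-1.5, -3.3, 4.3, 2.9, 4).
Gauss-Seidel: T = -(D+L)⁻¹U, row 0 first, T[0,2] = -(-2.6)/(-1.5) = -1.7333; later rows by forward substitution.
  T[0,:] = [+0.0000  +0.3333  -1.7333  -0.2000  +0.3333]
  T[1,:] = [+0.0000  -0.2121  +0.8000  -0.9636  +0.3939]
  T[2,:] = [+0.0000  -0.0049  -0.2140  -0.3945  -0.4094]
  T[3,:] = [+0.0000  +0.4527  -1.8415  +1.3497  -0.4909]
  T[4,:] = [+0.0000  -0.2292  +1.0596  -0.2010  -0.3898]
|roots of det(T-λI)|: 1.4666, 0.7942, 0.7942, 0.0140, 0.0000.
ρ = 1.4666; 1.4666 > 1 ⇒ diverges.

1.4666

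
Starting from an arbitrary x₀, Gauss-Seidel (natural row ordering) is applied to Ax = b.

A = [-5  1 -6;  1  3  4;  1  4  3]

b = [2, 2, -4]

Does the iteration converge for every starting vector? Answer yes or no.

no

Write A = D+L+U with D = diag(-5, 3, 3).
T_GS = -(D+L)⁻¹U: row 0 first, T[0,1] = -(1)/(-5) = +0.2000; later rows by forward substitution.
  T[0,:] = [+0.0000  +0.2000  -1.2000]
  T[1,:] = [+0.0000  -0.0667  -0.9333]
  T[2,:] = [+0.0000  +0.0222  +1.6444]
|λ(T)| sorted: 1.6322, 0.0545, 0.0000.
ρ(T) = max|λ| = 1.6322; 1.6322 > 1: divergent.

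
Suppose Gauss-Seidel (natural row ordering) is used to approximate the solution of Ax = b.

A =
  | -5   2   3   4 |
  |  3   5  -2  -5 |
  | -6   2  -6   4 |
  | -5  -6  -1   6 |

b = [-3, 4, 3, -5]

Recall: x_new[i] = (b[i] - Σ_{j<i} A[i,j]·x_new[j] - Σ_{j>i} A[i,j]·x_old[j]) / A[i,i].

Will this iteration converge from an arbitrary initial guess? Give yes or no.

Write A = D+L+U with D = diag(-5, 5, -6, 6).
GS T = -(D+L)⁻¹U: row 0 first, T[0,2] = -(3)/(-5) = +0.6000; later rows by forward substitution.
  T[0,:] = [+0.0000, +0.4000, +0.6000, +0.8000]
  T[1,:] = [+0.0000, -0.2400, +0.0400, +0.5200]
  T[2,:] = [+0.0000, -0.4800, -0.5867, +0.0400]
  T[3,:] = [+0.0000, +0.0133, +0.4422, +1.1933]
|eigenvalues of T|: 1.1637, 0.6856, 0.1114, 0.0000.
ρ = 1.1637; 1.1637 > 1, so it fails to converge.

no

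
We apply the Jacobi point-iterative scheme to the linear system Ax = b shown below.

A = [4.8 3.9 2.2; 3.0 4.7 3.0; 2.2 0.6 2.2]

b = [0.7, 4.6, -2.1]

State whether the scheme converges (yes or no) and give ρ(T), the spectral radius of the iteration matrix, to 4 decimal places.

Diagonal D = diag(4.8, 4.7, 2.2); L, U strict lower/upper.
Jacobi T = -D⁻¹(L+U): T[1,2] = -(3)/(4.7) = -0.6383; T[1,1] = 0.
  T[0,:] = [+0.0000  -0.8125  -0.4583]
  T[1,:] = [-0.6383  +0.0000  -0.6383]
  T[2,:] = [-1.0000  -0.2727  +0.0000]
|roots of det(T-λI)|: 1.2732, 0.6856, 0.6856.
ρ(T) = max|λ| = 1.2732; 1.2732 > 1 ⇒ diverges.

no, ρ = 1.2732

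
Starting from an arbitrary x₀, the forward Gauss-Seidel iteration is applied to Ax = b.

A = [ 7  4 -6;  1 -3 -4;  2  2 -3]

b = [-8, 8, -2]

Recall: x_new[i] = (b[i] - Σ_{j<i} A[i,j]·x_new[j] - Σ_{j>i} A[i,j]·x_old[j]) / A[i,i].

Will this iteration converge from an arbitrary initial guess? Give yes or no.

yes

Diagonal D = diag(7, -3, -3); L, U strict lower/upper.
GS T = -(D+L)⁻¹U: row 0 first, T[0,1] = -(4)/(7) = -0.5714; later rows by forward substitution.
  T[0,:] = [+0.0000, -0.5714, +0.8571]
  T[1,:] = [+0.0000, -0.1905, -1.0476]
  T[2,:] = [+0.0000, -0.5079, -0.1270]
|eigenvalues of T|: 0.8889, 0.5714, 0.0000.
spectral radius ρ = 0.8889; 0.8889 < 1: convergent.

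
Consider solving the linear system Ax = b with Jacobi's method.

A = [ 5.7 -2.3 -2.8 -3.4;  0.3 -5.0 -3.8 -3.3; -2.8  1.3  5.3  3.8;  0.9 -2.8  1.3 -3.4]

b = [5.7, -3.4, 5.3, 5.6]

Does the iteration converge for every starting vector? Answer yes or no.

A = D + L + U where D = diag(5.7, -5, 5.3, -3.4).
Jacobi T = -D⁻¹(L+U): T[1,0] = -(0.3)/(-5) = +0.0600; T[1,1] = 0.
  T[0,:] = [+0.0000 +0.4035 +0.4912 +0.5965]
  T[1,:] = [+0.0600 +0.0000 -0.7600 -0.6600]
  T[2,:] = [+0.5283 -0.2453 +0.0000 -0.7170]
  T[3,:] = [+0.2647 -0.8235 +0.3824 +0.0000]
|λ(T)| sorted: 1.2109, 0.6435, 0.6435, 0.1454.
spectral radius ρ = 1.2109; 1.2109 > 1: divergent.

no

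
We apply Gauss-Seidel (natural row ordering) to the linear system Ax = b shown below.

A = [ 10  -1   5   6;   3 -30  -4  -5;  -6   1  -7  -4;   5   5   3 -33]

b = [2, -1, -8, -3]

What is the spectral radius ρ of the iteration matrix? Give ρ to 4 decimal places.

0.4436

Let D = diag(10, -30, -7, -33); L, U the strict triangles.
GS T = -(D+L)⁻¹U: row 0 first, T[0,3] = -(6)/(10) = -0.6000; later rows by forward substitution.
  T[0,:] = [+0.0000 +0.1000 -0.5000 -0.6000]
  T[1,:] = [+0.0000 +0.0100 -0.1833 -0.2267]
  T[2,:] = [+0.0000 -0.0843 +0.4024 -0.0895]
  T[3,:] = [+0.0000 +0.0090 -0.0670 -0.1334]
moduli |λ_i(T)| = 0.4436, 0.1468, 0.0177, 0.0000.
spectral radius ρ = 0.4436; 0.4436 < 1: convergent.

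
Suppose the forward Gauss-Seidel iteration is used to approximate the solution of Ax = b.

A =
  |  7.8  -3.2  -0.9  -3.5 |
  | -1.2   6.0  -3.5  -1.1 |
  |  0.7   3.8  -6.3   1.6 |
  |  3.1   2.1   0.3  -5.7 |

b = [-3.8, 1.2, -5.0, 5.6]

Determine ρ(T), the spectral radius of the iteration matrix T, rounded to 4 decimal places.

Diagonal D = diag(7.8, 6, -6.3, -5.7); L, U strict lower/upper.
T_GS = -(D+L)⁻¹U: row 0 first, T[0,3] = -(-3.5)/(7.8) = +0.4487; later rows by forward substitution.
  T[0,:] = [+0.0000 +0.4103 +0.1154 +0.4487]
  T[1,:] = [+0.0000 +0.0821 +0.6064 +0.2731]
  T[2,:] = [+0.0000 +0.0951 +0.3786 +0.4685]
  T[3,:] = [+0.0000 +0.2584 +0.3061 +0.3693]
|roots of det(T-λI)|: 0.9420, 0.1873, 0.1873, 0.0000.
ρ = 0.9420; 0.9420 < 1, so it converges for any x₀.

0.9420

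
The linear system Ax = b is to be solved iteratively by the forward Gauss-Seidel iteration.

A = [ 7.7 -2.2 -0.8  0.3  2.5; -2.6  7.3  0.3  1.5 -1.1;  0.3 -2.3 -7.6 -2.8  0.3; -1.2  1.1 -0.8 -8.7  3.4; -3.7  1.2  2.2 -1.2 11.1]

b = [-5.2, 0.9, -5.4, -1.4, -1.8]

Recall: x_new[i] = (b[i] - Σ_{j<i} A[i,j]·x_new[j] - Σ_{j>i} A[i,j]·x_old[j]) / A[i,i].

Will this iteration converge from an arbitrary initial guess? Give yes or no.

Let D = diag(7.7, 7.3, -7.6, -8.7, 11.1); L, U the strict triangles.
Gauss-Seidel: T = -(D+L)⁻¹U, row 0 first, T[0,4] = -(2.5)/(7.7) = -0.3247; later rows by forward substitution.
  T[0,:] = [+0.0000 +0.2857 +0.1039 -0.0390 -0.3247]
  T[1,:] = [+0.0000 +0.1018 -0.0041 -0.2194 +0.0350]
  T[2,:] = [+0.0000 -0.0195 +0.0053 -0.3036 +0.0161]
  T[3,:] = [+0.0000 -0.0247 -0.0153 +0.0056 +0.4385]
  T[4,:] = [+0.0000 +0.0854 +0.0324 +0.0715 -0.0678]
moduli |λ_i(T)| = 0.3091, 0.2127, 0.2127, 0.0403, 0.0000.
ρ(T) = max|λ| = 0.3091; 0.3091 < 1, so it converges for any x₀.

yes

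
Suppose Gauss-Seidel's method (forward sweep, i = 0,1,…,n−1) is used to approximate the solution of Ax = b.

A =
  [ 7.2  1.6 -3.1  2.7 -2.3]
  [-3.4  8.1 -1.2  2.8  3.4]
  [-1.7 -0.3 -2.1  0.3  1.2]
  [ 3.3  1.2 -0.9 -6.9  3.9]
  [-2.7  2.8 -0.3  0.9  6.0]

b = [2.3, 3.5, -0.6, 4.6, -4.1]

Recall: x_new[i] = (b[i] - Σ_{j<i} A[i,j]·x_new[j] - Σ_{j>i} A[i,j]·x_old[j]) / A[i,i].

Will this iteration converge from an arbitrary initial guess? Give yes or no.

Split A = D + L + U, D = diag(7.2, 8.1, -2.1, -6.9, 6).
GS T = -(D+L)⁻¹U: row 0 first, T[0,3] = -(2.7)/(7.2) = -0.3750; later rows by forward substitution.
  T[0,:] = [+0.0000  -0.2222  +0.4306  -0.3750  +0.3194]
  T[1,:] = [+0.0000  -0.0933  +0.3289  -0.5031  -0.2857]
  T[2,:] = [+0.0000  +0.1932  -0.3955  +0.5183  +0.3536]
  T[3,:] = [+0.0000  -0.1477  +0.3147  -0.3344  +0.6222]
  T[4,:] = [+0.0000  -0.0247  -0.0267  +0.1421  +0.2014]
|λ(T)| sorted: 0.9466, 0.4239, 0.1233, 0.0242, 0.0000.
spectral radius ρ = 0.9466; 0.9466 < 1: convergent.

yes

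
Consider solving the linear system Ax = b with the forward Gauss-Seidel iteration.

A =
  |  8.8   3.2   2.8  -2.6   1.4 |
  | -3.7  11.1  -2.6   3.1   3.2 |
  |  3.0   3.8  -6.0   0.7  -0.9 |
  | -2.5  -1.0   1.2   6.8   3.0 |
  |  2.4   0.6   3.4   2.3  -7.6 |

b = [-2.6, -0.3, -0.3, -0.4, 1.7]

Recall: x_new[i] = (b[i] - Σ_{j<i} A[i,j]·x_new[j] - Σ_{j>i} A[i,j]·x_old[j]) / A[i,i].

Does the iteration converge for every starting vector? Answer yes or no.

A = D + L + U where D = diag(8.8, 11.1, -6, 6.8, -7.6).
T_GS = -(D+L)⁻¹U: row 0 first, T[0,2] = -(2.8)/(8.8) = -0.3182; later rows by forward substitution.
  T[0,:] = [+0.0000, -0.3636, -0.3182, +0.2955, -0.1591]
  T[1,:] = [+0.0000, -0.1212, +0.1282, -0.1808, -0.3413]
  T[2,:] = [+0.0000, -0.2586, -0.0779, +0.1499, -0.4457]
  T[3,:] = [+0.0000, -0.1059, -0.0844, +0.0556, -0.4712]
  T[4,:] = [+0.0000, -0.2721, -0.1508, +0.1629, -0.4192]
eigenvalue magnitudes: 0.6206, 0.1946, 0.1946, 0.0589, 0.0000.
ρ(T) = max|λ| = 0.6206; 0.6206 < 1: convergent.

yes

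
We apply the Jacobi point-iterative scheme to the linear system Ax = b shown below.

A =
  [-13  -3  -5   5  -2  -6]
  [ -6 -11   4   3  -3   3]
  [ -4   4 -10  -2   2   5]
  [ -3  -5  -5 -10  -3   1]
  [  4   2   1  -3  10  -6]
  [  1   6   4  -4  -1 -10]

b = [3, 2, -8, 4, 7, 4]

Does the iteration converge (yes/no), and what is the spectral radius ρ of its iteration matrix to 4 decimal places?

Let D = diag(-13, -11, -10, -10, 10, -10); L, U the strict triangles.
Jacobi: T = -D⁻¹(L+U), T[2,0] = -(-4)/(-10) = -0.4000; T[2,2] = 0.
  T[0,:] = [+0.0000, -0.2308, -0.3846, +0.3846, -0.1538, -0.4615]
  T[1,:] = [-0.5455, +0.0000, +0.3636, +0.2727, -0.2727, +0.2727]
  T[2,:] = [-0.4000, +0.4000, +0.0000, -0.2000, +0.2000, +0.5000]
  T[3,:] = [-0.3000, -0.5000, -0.5000, +0.0000, -0.3000, +0.1000]
  T[4,:] = [-0.4000, -0.2000, -0.1000, +0.3000, +0.0000, +0.6000]
  T[5,:] = [+0.1000, +0.6000, +0.4000, -0.4000, -0.1000, +0.0000]
|eigenvalues of T|: 1.2029, 0.7237, 0.7237, 0.4551, 0.2760, 0.2760.
spectral radius ρ = 1.2029; 1.2029 > 1, so it fails to converge.

no, ρ = 1.2029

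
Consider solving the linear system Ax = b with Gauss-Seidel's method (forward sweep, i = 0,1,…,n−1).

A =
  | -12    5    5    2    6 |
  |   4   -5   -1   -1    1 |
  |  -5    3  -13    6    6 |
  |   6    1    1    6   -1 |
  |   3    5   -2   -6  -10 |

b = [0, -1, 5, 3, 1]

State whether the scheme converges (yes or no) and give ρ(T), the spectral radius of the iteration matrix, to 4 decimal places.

Let D = diag(-12, -5, -13, 6, -10); L, U the strict triangles.
Gauss-Seidel: T = -(D+L)⁻¹U, row 0 first, T[0,1] = -(5)/(-12) = +0.4167; later rows by forward substitution.
  T[0,:] = [+0.0000  +0.4167  +0.4167  +0.1667  +0.5000]
  T[1,:] = [+0.0000  +0.3333  +0.1333  -0.0667  +0.6000]
  T[2,:] = [+0.0000  -0.0833  -0.1295  +0.3821  +0.4077]
  T[3,:] = [+0.0000  -0.4583  -0.4173  -0.2192  -0.5013]
  T[4,:] = [+0.0000  +0.5833  +0.4679  +0.0718  +0.6692]
|eigenvalues of T|: 1.1303, 0.2924, 0.2924, 0.0199, 0.0000.
spectral radius ρ = 1.1303; 1.1303 > 1, so it fails to converge.

no, ρ = 1.1303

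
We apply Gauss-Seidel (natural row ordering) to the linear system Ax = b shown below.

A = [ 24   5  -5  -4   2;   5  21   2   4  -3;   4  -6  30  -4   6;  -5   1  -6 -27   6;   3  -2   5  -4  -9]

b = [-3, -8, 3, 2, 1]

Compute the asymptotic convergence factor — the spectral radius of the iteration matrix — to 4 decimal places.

Diagonal D = diag(24, 21, 30, -27, -9); L, U strict lower/upper.
GS T = -(D+L)⁻¹U: row 0 first, T[0,4] = -(2)/(24) = -0.0833; later rows by forward substitution.
  T[0,:] = [+0.0000, -0.2083, +0.2083, +0.1667, -0.0833]
  T[1,:] = [+0.0000, +0.0496, -0.1448, -0.2302, +0.1627]
  T[2,:] = [+0.0000, +0.0377, -0.0567, +0.0651, -0.1563]
  T[3,:] = [+0.0000, +0.0320, -0.0313, -0.0539, +0.2784]
  T[4,:] = [+0.0000, -0.0738, +0.0840, +0.1668, -0.2745]
|roots of det(T-λI)|: 0.2956, 0.0887, 0.0865, 0.0865, 0.0000.
ρ(T) = max|λ| = 0.2956; 0.2956 < 1: convergent.

0.2956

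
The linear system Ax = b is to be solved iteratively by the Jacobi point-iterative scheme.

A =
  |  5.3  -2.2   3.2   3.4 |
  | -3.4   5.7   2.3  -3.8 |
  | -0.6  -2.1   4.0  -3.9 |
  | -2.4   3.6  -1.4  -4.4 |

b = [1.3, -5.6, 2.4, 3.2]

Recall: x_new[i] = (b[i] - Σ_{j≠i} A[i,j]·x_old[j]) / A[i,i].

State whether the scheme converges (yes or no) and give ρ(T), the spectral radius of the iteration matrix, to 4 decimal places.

Write A = D+L+U with D = diag(5.3, 5.7, 4, -4.4).
T_J = -D⁻¹(L+U): T[2,1] = -(-2.1)/(4) = +0.5250; T[2,2] = 0.
  T[0,:] = [+0.0000  +0.4151  -0.6038  -0.6415]
  T[1,:] = [+0.5965  +0.0000  -0.4035  +0.6667]
  T[2,:] = [+0.1500  +0.5250  +0.0000  +0.9750]
  T[3,:] = [-0.5455  +0.8182  -0.3182  +0.0000]
|roots of det(T-λI)|: 1.1563, 0.7338, 0.7338, 0.3210.
spectral radius ρ = 1.1563; 1.1563 > 1, so it fails to converge.

no, ρ = 1.1563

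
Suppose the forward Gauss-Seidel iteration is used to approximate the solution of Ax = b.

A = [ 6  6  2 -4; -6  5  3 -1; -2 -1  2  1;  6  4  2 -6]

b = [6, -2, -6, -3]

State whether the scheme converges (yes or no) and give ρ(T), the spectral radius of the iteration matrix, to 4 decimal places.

Let D = diag(6, 5, 2, -6); L, U the strict triangles.
T_GS = -(D+L)⁻¹U: row 0 first, T[0,1] = -(6)/(6) = -1.0000; later rows by forward substitution.
  T[0,:] = [+0.0000, -1.0000, -0.3333, +0.6667]
  T[1,:] = [+0.0000, -1.2000, -1.0000, +1.0000]
  T[2,:] = [+0.0000, -1.6000, -0.8333, +0.6667]
  T[3,:] = [+0.0000, -2.3333, -1.2778, +1.5556]
|λ(T)| sorted: 1.1816, 0.5039, 0.5039, 0.0000.
ρ(T) = max|λ| = 1.1816; 1.1816 > 1: divergent.

no, ρ = 1.1816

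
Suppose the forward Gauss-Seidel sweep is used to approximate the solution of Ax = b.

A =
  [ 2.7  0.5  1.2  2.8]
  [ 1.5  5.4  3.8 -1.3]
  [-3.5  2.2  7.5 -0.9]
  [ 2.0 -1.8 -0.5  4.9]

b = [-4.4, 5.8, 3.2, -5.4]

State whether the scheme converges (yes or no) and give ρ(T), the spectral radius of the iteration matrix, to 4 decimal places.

yes, ρ = 0.7261

Let D = diag(2.7, 5.4, 7.5, 4.9); L, U the strict triangles.
GS T = -(D+L)⁻¹U: row 0 first, T[0,3] = -(2.8)/(2.7) = -1.0370; later rows by forward substitution.
  T[0,:] = [+0.0000 -0.1852 -0.4444 -1.0370]
  T[1,:] = [+0.0000 +0.0514 -0.5802 +0.5288]
  T[2,:] = [+0.0000 -0.1015 -0.0372 -0.5191]
  T[3,:] = [+0.0000 +0.0841 -0.0355 +0.5646]
eigenvalue magnitudes: 0.7261, 0.1928, 0.0456, 0.0000.
spectral radius ρ = 0.7261; 0.7261 < 1, so it converges for any x₀.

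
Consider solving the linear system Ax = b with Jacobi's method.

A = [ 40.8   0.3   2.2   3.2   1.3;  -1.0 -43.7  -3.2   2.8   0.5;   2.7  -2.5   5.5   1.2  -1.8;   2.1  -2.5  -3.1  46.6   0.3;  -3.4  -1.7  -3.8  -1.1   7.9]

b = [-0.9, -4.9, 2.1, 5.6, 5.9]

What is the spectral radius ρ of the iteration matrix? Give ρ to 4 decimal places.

Diagonal D = diag(40.8, -43.7, 5.5, 46.6, 7.9); L, U strict lower/upper.
Jacobi T = -D⁻¹(L+U): T[3,1] = -(-2.5)/(46.6) = +0.0536; T[3,3] = 0.
  T[0,:] = [+0.0000 -0.0074 -0.0539 -0.0784 -0.0319]
  T[1,:] = [-0.0229 +0.0000 -0.0732 +0.0641 +0.0114]
  T[2,:] = [-0.4909 +0.4545 +0.0000 -0.2182 +0.3273]
  T[3,:] = [-0.0451 +0.0536 +0.0665 +0.0000 -0.0064]
  T[4,:] = [+0.4304 +0.2152 +0.4810 +0.1392 +0.0000]
moduli |λ_i(T)| = 0.3649, 0.2554, 0.2554, 0.0767, 0.0767.
ρ(T) = max|λ| = 0.3649; 0.3649 < 1: convergent.

0.3649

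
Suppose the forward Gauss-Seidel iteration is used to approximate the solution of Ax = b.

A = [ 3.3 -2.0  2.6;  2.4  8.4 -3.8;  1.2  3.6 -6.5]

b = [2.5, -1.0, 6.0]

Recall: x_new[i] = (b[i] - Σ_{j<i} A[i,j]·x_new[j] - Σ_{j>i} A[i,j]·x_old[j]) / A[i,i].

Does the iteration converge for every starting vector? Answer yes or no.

yes

Let D = diag(3.3, 8.4, -6.5); L, U the strict triangles.
GS T = -(D+L)⁻¹U: row 0 first, T[0,1] = -(-2)/(3.3) = +0.6061; later rows by forward substitution.
  T[0,:] = [+0.0000, +0.6061, -0.7879]
  T[1,:] = [+0.0000, -0.1732, +0.6775]
  T[2,:] = [+0.0000, +0.0160, +0.2298]
eigenvalue magnitudes: 0.2551, 0.1984, 0.0000.
ρ(T) = max|λ| = 0.2551; 0.2551 < 1, so it converges for any x₀.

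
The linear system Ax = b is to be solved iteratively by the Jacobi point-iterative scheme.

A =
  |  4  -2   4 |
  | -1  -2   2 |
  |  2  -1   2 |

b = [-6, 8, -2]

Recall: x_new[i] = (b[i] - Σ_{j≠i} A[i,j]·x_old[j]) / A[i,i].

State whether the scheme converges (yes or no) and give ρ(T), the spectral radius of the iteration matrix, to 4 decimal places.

no, ρ = 1.2071

Diagonal D = diag(4, -2, 2); L, U strict lower/upper.
Jacobi: T = -D⁻¹(L+U), T[2,0] = -(2)/(2) = -1.0000; T[2,2] = 0.
  T[0,:] = [+0.0000, +0.5000, -1.0000]
  T[1,:] = [-0.5000, +0.0000, +1.0000]
  T[2,:] = [-1.0000, +0.5000, +0.0000]
moduli |λ_i(T)| = 1.2071, 1.0000, 0.2071.
ρ = 1.2071; 1.2071 > 1 ⇒ diverges.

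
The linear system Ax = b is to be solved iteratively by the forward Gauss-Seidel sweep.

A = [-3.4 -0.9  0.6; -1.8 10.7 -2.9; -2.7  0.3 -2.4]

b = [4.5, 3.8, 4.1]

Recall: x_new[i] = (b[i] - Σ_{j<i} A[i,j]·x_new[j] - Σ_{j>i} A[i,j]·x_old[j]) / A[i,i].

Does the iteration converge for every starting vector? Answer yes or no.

yes

Split A = D + L + U, D = diag(-3.4, 10.7, -2.4).
Gauss-Seidel: T = -(D+L)⁻¹U, row 0 first, T[0,2] = -(0.6)/(-3.4) = +0.1765; later rows by forward substitution.
  T[0,:] = [+0.0000  -0.2647  +0.1765]
  T[1,:] = [+0.0000  -0.0445  +0.3007]
  T[2,:] = [+0.0000  +0.2922  -0.1609]
eigenvalue magnitudes: 0.4048, 0.1994, 0.0000.
spectral radius ρ = 0.4048; 0.4048 < 1, so it converges for any x₀.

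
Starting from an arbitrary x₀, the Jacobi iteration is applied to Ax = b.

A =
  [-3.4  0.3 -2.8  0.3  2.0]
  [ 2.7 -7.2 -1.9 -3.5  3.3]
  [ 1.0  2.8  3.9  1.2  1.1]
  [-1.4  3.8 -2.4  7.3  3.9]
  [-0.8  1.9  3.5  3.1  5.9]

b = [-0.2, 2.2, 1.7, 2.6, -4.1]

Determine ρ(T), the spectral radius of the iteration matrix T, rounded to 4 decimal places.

Split A = D + L + U, D = diag(-3.4, -7.2, 3.9, 7.3, 5.9).
T_J = -D⁻¹(L+U): T[2,3] = -(1.2)/(3.9) = -0.3077; T[2,2] = 0.
  T[0,:] = [+0.0000  +0.0882  -0.8235  +0.0882  +0.5882]
  T[1,:] = [+0.3750  +0.0000  -0.2639  -0.4861  +0.4583]
  T[2,:] = [-0.2564  -0.7179  +0.0000  -0.3077  -0.2821]
  T[3,:] = [+0.1918  -0.5205  +0.3288  +0.0000  -0.5342]
  T[4,:] = [+0.1356  -0.3220  -0.5932  -0.5254  +0.0000]
eigenvalue magnitudes: 1.1472, 0.7053, 0.5437, 0.5437, 0.3470.
ρ(T) = max|λ| = 1.1472; 1.1472 > 1 ⇒ diverges.

1.1472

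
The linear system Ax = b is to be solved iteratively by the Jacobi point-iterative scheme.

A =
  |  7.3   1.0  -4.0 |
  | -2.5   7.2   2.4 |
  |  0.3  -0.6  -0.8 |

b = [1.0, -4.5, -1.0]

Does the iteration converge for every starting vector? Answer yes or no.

yes

Split A = D + L + U, D = diag(7.3, 7.2, -0.8).
Jacobi: T = -D⁻¹(L+U), T[2,1] = -(-0.6)/(-0.8) = -0.7500; T[2,2] = 0.
  T[0,:] = [+0.0000, -0.1370, +0.5479]
  T[1,:] = [+0.3472, +0.0000, -0.3333]
  T[2,:] = [+0.3750, -0.7500, +0.0000]
|roots of det(T-λI)|: 0.7574, 0.4072, 0.4072.
spectral radius ρ = 0.7574; 0.7574 < 1 ⇒ converges.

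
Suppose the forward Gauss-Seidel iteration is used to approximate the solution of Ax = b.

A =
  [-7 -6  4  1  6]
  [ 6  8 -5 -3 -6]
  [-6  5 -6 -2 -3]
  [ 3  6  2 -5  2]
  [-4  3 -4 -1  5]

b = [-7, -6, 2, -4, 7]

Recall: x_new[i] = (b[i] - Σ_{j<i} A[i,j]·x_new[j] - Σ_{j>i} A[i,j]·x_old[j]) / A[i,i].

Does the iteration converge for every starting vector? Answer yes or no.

Diagonal D = diag(-7, 8, -6, -5, 5); L, U strict lower/upper.
Gauss-Seidel: T = -(D+L)⁻¹U, row 0 first, T[0,3] = -(1)/(-7) = +0.1429; later rows by forward substitution.
  T[0,:] = [+0.0000 -0.8571 +0.5714 +0.1429 +0.8571]
  T[1,:] = [+0.0000 +0.6429 +0.1964 +0.2679 +0.1071]
  T[2,:] = [+0.0000 +1.3929 -0.4077 -0.2530 -1.2679]
  T[3,:] = [+0.0000 +0.8143 +0.4155 +0.3060 +0.5357]
  T[4,:] = [+0.0000 +0.2057 +0.0962 -0.1876 -0.2857]
|roots of det(T-λI)|: 1.1334, 0.6008, 0.6008, 0.1397, 0.0000.
ρ(T) = max|λ| = 1.1334; 1.1334 > 1: divergent.

no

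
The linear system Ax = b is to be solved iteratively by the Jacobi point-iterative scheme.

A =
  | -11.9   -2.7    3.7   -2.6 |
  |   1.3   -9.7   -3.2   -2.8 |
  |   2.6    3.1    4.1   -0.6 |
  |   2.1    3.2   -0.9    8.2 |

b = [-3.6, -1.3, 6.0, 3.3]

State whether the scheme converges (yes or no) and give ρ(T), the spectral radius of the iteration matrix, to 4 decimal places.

yes, ρ = 0.5333

Diagonal D = diag(-11.9, -9.7, 4.1, 8.2); L, U strict lower/upper.
Jacobi T = -D⁻¹(L+U): T[1,0] = -(1.3)/(-9.7) = +0.1340; T[1,1] = 0.
  T[0,:] = [+0.0000 -0.2269 +0.3109 -0.2185]
  T[1,:] = [+0.1340 +0.0000 -0.3299 -0.2887]
  T[2,:] = [-0.6341 -0.7561 +0.0000 +0.1463]
  T[3,:] = [-0.2561 -0.3902 +0.1098 +0.0000]
|roots of det(T-λI)|: 0.5333, 0.3297, 0.1036, 0.1036.
spectral radius ρ = 0.5333; 0.5333 < 1: convergent.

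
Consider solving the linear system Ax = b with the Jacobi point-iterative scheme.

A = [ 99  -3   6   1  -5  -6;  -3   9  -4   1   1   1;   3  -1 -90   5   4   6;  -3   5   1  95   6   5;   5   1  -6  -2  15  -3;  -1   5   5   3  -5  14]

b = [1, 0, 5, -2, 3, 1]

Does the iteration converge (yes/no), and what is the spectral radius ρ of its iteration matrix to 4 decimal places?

yes, ρ = 0.3563

A = D + L + U where D = diag(99, 9, -90, 95, 15, 14).
Jacobi: T = -D⁻¹(L+U), T[4,0] = -(5)/(15) = -0.3333; T[4,4] = 0.
  T[0,:] = [+0.0000  +0.0303  -0.0606  -0.0101  +0.0505  +0.0606]
  T[1,:] = [+0.3333  +0.0000  +0.4444  -0.1111  -0.1111  -0.1111]
  T[2,:] = [+0.0333  -0.0111  +0.0000  +0.0556  +0.0444  +0.0667]
  T[3,:] = [+0.0316  -0.0526  -0.0105  +0.0000  -0.0632  -0.0526]
  T[4,:] = [-0.3333  -0.0667  +0.4000  +0.1333  +0.0000  +0.2000]
  T[5,:] = [+0.0714  -0.3571  -0.3571  -0.2143  +0.3571  +0.0000]
|roots of det(T-λI)|: 0.3563, 0.2819, 0.2819, 0.1353, 0.1061, 0.1061.
spectral radius ρ = 0.3563; 0.3563 < 1, so it converges for any x₀.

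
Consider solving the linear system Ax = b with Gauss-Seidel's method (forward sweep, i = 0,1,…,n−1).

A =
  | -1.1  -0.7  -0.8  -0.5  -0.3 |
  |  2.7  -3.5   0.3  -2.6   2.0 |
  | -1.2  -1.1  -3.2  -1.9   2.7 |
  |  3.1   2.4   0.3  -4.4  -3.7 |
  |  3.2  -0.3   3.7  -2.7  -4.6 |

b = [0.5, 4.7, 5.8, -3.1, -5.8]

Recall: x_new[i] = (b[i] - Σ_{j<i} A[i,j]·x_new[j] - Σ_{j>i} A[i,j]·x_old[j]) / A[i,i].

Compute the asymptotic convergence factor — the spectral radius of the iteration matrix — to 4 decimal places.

A = D + L + U where D = diag(-1.1, -3.5, -3.2, -4.4, -4.6).
Gauss-Seidel: T = -(D+L)⁻¹U, row 0 first, T[0,2] = -(-0.8)/(-1.1) = -0.7273; later rows by forward substitution.
  T[0,:] = [+0.0000  -0.6364  -0.7273  -0.4545  -0.2727]
  T[1,:] = [+0.0000  -0.4909  -0.4753  -1.0935  +0.3610]
  T[2,:] = [+0.0000  +0.4074  +0.4361  -0.0474  +0.8219]
  T[3,:] = [+0.0000  -0.6883  -0.7419  -0.9199  -0.7801]
  T[4,:] = [+0.0000  +0.3210  +0.3113  +0.2569  +0.9057]
|eigenvalues of T|: 1.4461, 1.2215, 0.2073, 0.0517, 0.0000.
ρ = 1.4461; 1.4461 > 1: divergent.

1.4461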